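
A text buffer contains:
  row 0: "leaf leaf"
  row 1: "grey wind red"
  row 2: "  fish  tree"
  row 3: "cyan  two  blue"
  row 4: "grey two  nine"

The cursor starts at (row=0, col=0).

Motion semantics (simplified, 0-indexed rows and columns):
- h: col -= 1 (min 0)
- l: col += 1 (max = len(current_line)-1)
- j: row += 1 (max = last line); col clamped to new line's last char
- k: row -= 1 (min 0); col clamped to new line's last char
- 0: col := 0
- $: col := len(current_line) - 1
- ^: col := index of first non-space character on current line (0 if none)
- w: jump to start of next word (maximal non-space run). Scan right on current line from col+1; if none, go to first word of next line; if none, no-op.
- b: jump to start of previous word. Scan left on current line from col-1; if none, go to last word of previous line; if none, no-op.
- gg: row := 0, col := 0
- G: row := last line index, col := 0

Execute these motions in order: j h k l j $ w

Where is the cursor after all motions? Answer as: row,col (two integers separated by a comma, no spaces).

Answer: 2,2

Derivation:
After 1 (j): row=1 col=0 char='g'
After 2 (h): row=1 col=0 char='g'
After 3 (k): row=0 col=0 char='l'
After 4 (l): row=0 col=1 char='e'
After 5 (j): row=1 col=1 char='r'
After 6 ($): row=1 col=12 char='d'
After 7 (w): row=2 col=2 char='f'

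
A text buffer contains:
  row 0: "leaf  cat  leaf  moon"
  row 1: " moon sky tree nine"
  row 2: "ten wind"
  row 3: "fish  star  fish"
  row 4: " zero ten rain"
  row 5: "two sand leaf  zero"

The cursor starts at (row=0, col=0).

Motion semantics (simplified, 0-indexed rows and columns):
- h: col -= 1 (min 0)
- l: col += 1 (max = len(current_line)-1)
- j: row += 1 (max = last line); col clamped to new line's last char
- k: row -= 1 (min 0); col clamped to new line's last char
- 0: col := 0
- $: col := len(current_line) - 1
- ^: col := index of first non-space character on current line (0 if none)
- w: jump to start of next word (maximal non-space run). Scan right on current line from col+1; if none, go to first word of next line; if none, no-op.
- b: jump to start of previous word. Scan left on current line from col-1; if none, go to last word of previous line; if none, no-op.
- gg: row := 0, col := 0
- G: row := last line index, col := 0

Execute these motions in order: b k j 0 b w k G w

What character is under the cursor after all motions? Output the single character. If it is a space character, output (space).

Answer: s

Derivation:
After 1 (b): row=0 col=0 char='l'
After 2 (k): row=0 col=0 char='l'
After 3 (j): row=1 col=0 char='_'
After 4 (0): row=1 col=0 char='_'
After 5 (b): row=0 col=17 char='m'
After 6 (w): row=1 col=1 char='m'
After 7 (k): row=0 col=1 char='e'
After 8 (G): row=5 col=0 char='t'
After 9 (w): row=5 col=4 char='s'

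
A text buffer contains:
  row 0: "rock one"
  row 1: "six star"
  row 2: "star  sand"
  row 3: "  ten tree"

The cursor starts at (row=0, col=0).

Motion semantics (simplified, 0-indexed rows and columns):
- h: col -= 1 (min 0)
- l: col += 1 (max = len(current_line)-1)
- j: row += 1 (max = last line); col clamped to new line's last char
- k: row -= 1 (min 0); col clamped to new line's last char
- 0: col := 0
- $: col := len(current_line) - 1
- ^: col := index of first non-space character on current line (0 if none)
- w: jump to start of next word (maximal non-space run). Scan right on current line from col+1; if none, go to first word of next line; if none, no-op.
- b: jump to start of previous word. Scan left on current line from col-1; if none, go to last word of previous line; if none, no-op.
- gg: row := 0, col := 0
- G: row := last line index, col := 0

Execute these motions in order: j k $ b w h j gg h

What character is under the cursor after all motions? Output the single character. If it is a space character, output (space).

Answer: r

Derivation:
After 1 (j): row=1 col=0 char='s'
After 2 (k): row=0 col=0 char='r'
After 3 ($): row=0 col=7 char='e'
After 4 (b): row=0 col=5 char='o'
After 5 (w): row=1 col=0 char='s'
After 6 (h): row=1 col=0 char='s'
After 7 (j): row=2 col=0 char='s'
After 8 (gg): row=0 col=0 char='r'
After 9 (h): row=0 col=0 char='r'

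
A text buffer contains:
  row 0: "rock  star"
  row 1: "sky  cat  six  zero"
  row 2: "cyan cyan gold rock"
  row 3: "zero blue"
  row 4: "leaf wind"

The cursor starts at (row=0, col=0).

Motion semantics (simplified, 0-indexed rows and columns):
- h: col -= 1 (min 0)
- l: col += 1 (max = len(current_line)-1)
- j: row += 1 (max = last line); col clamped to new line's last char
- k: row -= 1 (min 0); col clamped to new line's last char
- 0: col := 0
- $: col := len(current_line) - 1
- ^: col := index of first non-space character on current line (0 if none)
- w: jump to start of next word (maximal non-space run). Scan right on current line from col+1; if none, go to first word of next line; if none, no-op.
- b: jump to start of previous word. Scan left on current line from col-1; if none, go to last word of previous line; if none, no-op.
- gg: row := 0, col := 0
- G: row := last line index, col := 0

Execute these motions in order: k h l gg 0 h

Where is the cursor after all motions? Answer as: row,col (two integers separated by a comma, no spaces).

After 1 (k): row=0 col=0 char='r'
After 2 (h): row=0 col=0 char='r'
After 3 (l): row=0 col=1 char='o'
After 4 (gg): row=0 col=0 char='r'
After 5 (0): row=0 col=0 char='r'
After 6 (h): row=0 col=0 char='r'

Answer: 0,0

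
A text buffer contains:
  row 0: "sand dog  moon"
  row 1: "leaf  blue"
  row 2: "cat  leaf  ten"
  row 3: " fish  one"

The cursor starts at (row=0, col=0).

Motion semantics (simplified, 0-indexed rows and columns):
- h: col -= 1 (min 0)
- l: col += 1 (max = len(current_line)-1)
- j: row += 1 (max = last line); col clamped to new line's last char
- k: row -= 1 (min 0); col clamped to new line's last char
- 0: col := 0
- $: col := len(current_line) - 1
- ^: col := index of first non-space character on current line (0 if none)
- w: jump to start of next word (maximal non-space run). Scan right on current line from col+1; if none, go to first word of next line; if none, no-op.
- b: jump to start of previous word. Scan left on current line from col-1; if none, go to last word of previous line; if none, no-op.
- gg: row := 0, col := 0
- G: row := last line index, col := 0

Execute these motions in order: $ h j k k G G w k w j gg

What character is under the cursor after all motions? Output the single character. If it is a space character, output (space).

After 1 ($): row=0 col=13 char='n'
After 2 (h): row=0 col=12 char='o'
After 3 (j): row=1 col=9 char='e'
After 4 (k): row=0 col=9 char='_'
After 5 (k): row=0 col=9 char='_'
After 6 (G): row=3 col=0 char='_'
After 7 (G): row=3 col=0 char='_'
After 8 (w): row=3 col=1 char='f'
After 9 (k): row=2 col=1 char='a'
After 10 (w): row=2 col=5 char='l'
After 11 (j): row=3 col=5 char='_'
After 12 (gg): row=0 col=0 char='s'

Answer: s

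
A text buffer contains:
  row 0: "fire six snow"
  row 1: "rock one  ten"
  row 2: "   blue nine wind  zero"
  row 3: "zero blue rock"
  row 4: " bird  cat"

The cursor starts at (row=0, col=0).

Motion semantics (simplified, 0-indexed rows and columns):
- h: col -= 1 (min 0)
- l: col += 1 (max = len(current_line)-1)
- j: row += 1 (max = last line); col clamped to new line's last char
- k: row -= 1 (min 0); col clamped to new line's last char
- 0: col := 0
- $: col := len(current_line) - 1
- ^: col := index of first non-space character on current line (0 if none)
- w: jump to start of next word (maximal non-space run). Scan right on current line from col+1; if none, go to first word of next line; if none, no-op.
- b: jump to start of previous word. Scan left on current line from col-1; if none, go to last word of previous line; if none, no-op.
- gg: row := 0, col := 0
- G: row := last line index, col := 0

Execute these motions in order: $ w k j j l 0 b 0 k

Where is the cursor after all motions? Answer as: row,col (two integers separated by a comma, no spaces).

Answer: 0,0

Derivation:
After 1 ($): row=0 col=12 char='w'
After 2 (w): row=1 col=0 char='r'
After 3 (k): row=0 col=0 char='f'
After 4 (j): row=1 col=0 char='r'
After 5 (j): row=2 col=0 char='_'
After 6 (l): row=2 col=1 char='_'
After 7 (0): row=2 col=0 char='_'
After 8 (b): row=1 col=10 char='t'
After 9 (0): row=1 col=0 char='r'
After 10 (k): row=0 col=0 char='f'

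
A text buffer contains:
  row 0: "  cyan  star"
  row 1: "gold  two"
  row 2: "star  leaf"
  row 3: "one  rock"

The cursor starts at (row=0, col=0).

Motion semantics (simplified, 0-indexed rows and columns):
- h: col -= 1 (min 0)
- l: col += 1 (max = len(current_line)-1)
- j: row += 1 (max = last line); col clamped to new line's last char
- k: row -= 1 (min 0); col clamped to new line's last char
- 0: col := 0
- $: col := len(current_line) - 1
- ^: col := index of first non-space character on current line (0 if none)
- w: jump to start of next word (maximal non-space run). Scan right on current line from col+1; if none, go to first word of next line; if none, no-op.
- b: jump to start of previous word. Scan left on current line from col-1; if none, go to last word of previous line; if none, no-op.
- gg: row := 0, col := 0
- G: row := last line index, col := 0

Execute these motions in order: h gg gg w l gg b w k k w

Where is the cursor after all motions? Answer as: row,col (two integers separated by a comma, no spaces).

Answer: 0,8

Derivation:
After 1 (h): row=0 col=0 char='_'
After 2 (gg): row=0 col=0 char='_'
After 3 (gg): row=0 col=0 char='_'
After 4 (w): row=0 col=2 char='c'
After 5 (l): row=0 col=3 char='y'
After 6 (gg): row=0 col=0 char='_'
After 7 (b): row=0 col=0 char='_'
After 8 (w): row=0 col=2 char='c'
After 9 (k): row=0 col=2 char='c'
After 10 (k): row=0 col=2 char='c'
After 11 (w): row=0 col=8 char='s'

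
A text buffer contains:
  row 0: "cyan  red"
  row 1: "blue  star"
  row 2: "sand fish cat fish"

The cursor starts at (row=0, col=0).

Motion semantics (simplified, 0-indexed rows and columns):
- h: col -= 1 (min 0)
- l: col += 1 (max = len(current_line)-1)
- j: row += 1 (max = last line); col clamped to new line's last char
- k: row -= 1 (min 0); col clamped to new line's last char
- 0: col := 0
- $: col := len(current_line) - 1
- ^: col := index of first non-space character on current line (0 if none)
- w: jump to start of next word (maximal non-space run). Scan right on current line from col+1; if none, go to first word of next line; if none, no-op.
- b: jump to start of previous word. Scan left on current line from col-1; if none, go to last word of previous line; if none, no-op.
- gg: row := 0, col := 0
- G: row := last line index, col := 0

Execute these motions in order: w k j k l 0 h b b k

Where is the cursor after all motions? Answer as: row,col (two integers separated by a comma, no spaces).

After 1 (w): row=0 col=6 char='r'
After 2 (k): row=0 col=6 char='r'
After 3 (j): row=1 col=6 char='s'
After 4 (k): row=0 col=6 char='r'
After 5 (l): row=0 col=7 char='e'
After 6 (0): row=0 col=0 char='c'
After 7 (h): row=0 col=0 char='c'
After 8 (b): row=0 col=0 char='c'
After 9 (b): row=0 col=0 char='c'
After 10 (k): row=0 col=0 char='c'

Answer: 0,0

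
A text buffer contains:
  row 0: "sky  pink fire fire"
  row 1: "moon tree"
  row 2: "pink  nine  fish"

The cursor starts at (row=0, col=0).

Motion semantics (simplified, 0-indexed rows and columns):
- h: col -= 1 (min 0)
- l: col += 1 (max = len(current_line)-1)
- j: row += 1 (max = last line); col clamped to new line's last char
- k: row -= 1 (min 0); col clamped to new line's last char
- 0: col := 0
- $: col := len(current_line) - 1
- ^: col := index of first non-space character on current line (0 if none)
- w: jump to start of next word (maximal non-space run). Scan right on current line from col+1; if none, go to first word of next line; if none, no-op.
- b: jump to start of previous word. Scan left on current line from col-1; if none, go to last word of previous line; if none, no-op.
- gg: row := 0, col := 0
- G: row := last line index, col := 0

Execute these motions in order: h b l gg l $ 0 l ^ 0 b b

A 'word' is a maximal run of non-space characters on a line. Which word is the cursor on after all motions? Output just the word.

After 1 (h): row=0 col=0 char='s'
After 2 (b): row=0 col=0 char='s'
After 3 (l): row=0 col=1 char='k'
After 4 (gg): row=0 col=0 char='s'
After 5 (l): row=0 col=1 char='k'
After 6 ($): row=0 col=18 char='e'
After 7 (0): row=0 col=0 char='s'
After 8 (l): row=0 col=1 char='k'
After 9 (^): row=0 col=0 char='s'
After 10 (0): row=0 col=0 char='s'
After 11 (b): row=0 col=0 char='s'
After 12 (b): row=0 col=0 char='s'

Answer: sky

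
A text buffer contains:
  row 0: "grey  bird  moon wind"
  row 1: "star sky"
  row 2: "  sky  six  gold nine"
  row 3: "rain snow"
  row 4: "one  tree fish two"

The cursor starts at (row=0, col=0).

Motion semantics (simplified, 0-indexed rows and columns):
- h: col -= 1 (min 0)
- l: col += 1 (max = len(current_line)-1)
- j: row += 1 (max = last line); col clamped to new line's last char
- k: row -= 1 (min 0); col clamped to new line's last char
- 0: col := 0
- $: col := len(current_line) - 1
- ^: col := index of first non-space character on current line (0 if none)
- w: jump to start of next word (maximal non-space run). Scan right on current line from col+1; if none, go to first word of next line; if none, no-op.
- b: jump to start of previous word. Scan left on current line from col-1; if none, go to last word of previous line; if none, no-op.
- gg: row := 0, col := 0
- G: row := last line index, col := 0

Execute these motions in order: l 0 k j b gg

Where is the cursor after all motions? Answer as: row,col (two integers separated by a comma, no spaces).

After 1 (l): row=0 col=1 char='r'
After 2 (0): row=0 col=0 char='g'
After 3 (k): row=0 col=0 char='g'
After 4 (j): row=1 col=0 char='s'
After 5 (b): row=0 col=17 char='w'
After 6 (gg): row=0 col=0 char='g'

Answer: 0,0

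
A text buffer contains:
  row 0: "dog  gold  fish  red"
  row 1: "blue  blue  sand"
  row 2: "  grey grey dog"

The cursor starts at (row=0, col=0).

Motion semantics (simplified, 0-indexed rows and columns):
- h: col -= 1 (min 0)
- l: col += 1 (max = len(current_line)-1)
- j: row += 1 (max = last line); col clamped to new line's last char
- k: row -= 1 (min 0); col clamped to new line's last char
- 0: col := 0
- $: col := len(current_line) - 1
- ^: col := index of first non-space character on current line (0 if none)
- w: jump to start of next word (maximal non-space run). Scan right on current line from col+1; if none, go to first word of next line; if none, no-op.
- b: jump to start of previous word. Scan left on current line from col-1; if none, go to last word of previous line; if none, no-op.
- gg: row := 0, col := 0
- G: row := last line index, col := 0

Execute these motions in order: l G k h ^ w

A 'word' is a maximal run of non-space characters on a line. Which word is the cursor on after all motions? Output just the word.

Answer: blue

Derivation:
After 1 (l): row=0 col=1 char='o'
After 2 (G): row=2 col=0 char='_'
After 3 (k): row=1 col=0 char='b'
After 4 (h): row=1 col=0 char='b'
After 5 (^): row=1 col=0 char='b'
After 6 (w): row=1 col=6 char='b'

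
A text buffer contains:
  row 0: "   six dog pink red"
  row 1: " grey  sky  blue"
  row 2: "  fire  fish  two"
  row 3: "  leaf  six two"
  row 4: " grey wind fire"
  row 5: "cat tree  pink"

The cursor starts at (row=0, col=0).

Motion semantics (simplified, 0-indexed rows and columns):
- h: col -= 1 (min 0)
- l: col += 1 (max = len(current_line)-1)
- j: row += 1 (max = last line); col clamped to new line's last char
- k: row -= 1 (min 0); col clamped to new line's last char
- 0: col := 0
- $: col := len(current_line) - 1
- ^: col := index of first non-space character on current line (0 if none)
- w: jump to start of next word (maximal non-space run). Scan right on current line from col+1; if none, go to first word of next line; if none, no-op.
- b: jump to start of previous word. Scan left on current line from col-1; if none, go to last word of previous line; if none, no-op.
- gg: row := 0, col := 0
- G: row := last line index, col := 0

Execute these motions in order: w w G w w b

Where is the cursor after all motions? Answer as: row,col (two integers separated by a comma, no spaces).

Answer: 5,4

Derivation:
After 1 (w): row=0 col=3 char='s'
After 2 (w): row=0 col=7 char='d'
After 3 (G): row=5 col=0 char='c'
After 4 (w): row=5 col=4 char='t'
After 5 (w): row=5 col=10 char='p'
After 6 (b): row=5 col=4 char='t'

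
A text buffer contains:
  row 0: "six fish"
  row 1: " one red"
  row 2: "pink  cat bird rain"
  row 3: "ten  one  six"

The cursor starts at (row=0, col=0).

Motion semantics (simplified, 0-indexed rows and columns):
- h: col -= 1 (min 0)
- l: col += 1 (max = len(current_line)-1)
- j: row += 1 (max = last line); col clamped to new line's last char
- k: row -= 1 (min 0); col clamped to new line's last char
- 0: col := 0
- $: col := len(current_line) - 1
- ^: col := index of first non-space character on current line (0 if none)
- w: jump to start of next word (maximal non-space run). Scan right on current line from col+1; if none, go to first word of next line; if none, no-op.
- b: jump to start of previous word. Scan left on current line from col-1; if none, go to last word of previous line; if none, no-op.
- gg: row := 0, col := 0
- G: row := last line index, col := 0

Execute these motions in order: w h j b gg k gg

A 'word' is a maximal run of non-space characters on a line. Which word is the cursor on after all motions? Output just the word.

After 1 (w): row=0 col=4 char='f'
After 2 (h): row=0 col=3 char='_'
After 3 (j): row=1 col=3 char='e'
After 4 (b): row=1 col=1 char='o'
After 5 (gg): row=0 col=0 char='s'
After 6 (k): row=0 col=0 char='s'
After 7 (gg): row=0 col=0 char='s'

Answer: six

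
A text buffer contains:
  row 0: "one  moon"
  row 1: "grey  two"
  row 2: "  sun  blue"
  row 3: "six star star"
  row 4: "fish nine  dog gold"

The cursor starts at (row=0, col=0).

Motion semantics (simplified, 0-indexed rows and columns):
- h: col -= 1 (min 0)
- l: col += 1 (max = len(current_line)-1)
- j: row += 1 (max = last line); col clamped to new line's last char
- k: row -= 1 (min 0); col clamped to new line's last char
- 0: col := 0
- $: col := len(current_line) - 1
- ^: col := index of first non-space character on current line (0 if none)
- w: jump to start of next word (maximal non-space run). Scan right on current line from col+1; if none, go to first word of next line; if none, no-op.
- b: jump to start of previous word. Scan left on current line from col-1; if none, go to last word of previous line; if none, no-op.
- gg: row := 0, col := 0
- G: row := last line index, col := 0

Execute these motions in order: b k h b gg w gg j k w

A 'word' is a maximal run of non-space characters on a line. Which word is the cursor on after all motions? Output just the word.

After 1 (b): row=0 col=0 char='o'
After 2 (k): row=0 col=0 char='o'
After 3 (h): row=0 col=0 char='o'
After 4 (b): row=0 col=0 char='o'
After 5 (gg): row=0 col=0 char='o'
After 6 (w): row=0 col=5 char='m'
After 7 (gg): row=0 col=0 char='o'
After 8 (j): row=1 col=0 char='g'
After 9 (k): row=0 col=0 char='o'
After 10 (w): row=0 col=5 char='m'

Answer: moon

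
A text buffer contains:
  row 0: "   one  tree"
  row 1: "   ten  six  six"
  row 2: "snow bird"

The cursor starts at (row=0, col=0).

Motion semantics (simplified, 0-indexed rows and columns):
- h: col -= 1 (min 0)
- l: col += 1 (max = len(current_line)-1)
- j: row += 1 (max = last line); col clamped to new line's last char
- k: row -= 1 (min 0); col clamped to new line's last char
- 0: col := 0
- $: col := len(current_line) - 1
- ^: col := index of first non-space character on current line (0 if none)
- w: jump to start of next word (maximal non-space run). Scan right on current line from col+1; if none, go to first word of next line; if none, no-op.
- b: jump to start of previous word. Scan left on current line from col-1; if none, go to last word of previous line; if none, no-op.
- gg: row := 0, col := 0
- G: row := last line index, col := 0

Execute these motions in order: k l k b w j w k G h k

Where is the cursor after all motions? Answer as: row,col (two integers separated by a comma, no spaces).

Answer: 1,0

Derivation:
After 1 (k): row=0 col=0 char='_'
After 2 (l): row=0 col=1 char='_'
After 3 (k): row=0 col=1 char='_'
After 4 (b): row=0 col=1 char='_'
After 5 (w): row=0 col=3 char='o'
After 6 (j): row=1 col=3 char='t'
After 7 (w): row=1 col=8 char='s'
After 8 (k): row=0 col=8 char='t'
After 9 (G): row=2 col=0 char='s'
After 10 (h): row=2 col=0 char='s'
After 11 (k): row=1 col=0 char='_'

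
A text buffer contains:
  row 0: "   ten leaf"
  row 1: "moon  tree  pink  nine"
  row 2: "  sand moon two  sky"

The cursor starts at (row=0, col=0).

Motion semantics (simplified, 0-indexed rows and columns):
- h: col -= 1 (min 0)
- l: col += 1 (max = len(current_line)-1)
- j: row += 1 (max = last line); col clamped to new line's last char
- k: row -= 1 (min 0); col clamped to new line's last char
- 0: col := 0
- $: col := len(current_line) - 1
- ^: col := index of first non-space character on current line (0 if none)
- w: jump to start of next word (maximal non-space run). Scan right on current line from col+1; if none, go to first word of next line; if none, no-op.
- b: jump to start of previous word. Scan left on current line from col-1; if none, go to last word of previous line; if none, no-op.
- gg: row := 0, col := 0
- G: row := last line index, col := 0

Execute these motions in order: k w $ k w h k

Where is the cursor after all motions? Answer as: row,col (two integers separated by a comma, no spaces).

After 1 (k): row=0 col=0 char='_'
After 2 (w): row=0 col=3 char='t'
After 3 ($): row=0 col=10 char='f'
After 4 (k): row=0 col=10 char='f'
After 5 (w): row=1 col=0 char='m'
After 6 (h): row=1 col=0 char='m'
After 7 (k): row=0 col=0 char='_'

Answer: 0,0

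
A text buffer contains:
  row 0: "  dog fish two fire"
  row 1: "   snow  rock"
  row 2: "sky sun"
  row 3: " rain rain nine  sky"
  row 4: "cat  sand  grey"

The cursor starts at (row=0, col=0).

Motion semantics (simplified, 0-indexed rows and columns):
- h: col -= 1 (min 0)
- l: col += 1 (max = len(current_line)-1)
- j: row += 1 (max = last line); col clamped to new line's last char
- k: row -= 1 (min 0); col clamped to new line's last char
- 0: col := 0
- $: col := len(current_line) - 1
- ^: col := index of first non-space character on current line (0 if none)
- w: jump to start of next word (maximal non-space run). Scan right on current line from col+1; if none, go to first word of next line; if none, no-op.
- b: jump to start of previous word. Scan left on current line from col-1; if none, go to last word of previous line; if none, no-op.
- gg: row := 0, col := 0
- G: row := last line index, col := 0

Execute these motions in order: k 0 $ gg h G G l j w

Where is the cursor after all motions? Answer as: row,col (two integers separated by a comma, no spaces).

After 1 (k): row=0 col=0 char='_'
After 2 (0): row=0 col=0 char='_'
After 3 ($): row=0 col=18 char='e'
After 4 (gg): row=0 col=0 char='_'
After 5 (h): row=0 col=0 char='_'
After 6 (G): row=4 col=0 char='c'
After 7 (G): row=4 col=0 char='c'
After 8 (l): row=4 col=1 char='a'
After 9 (j): row=4 col=1 char='a'
After 10 (w): row=4 col=5 char='s'

Answer: 4,5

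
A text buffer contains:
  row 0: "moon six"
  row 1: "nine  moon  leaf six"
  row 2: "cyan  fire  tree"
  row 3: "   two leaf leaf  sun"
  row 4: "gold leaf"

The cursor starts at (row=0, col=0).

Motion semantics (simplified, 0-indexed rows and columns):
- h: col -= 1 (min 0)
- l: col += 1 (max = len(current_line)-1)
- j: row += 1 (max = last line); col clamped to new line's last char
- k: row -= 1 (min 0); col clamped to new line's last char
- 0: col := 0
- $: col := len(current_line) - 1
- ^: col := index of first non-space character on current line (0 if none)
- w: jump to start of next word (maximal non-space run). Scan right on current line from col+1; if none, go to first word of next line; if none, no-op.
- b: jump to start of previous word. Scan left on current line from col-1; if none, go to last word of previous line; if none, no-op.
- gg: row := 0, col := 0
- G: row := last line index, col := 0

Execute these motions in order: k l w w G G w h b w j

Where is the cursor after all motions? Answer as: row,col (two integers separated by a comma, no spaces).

After 1 (k): row=0 col=0 char='m'
After 2 (l): row=0 col=1 char='o'
After 3 (w): row=0 col=5 char='s'
After 4 (w): row=1 col=0 char='n'
After 5 (G): row=4 col=0 char='g'
After 6 (G): row=4 col=0 char='g'
After 7 (w): row=4 col=5 char='l'
After 8 (h): row=4 col=4 char='_'
After 9 (b): row=4 col=0 char='g'
After 10 (w): row=4 col=5 char='l'
After 11 (j): row=4 col=5 char='l'

Answer: 4,5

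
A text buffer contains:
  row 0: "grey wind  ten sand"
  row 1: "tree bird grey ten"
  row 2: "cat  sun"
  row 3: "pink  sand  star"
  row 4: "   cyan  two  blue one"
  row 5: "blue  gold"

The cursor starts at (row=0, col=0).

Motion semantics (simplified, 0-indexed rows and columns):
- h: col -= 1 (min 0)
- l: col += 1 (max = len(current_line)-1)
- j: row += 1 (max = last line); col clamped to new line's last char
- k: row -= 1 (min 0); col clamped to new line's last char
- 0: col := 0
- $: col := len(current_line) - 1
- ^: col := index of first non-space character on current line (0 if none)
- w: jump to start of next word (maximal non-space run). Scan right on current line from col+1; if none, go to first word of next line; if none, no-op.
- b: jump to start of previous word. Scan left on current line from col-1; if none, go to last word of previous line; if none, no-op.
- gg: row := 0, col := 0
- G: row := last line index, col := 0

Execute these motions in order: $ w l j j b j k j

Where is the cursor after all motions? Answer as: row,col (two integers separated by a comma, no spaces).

After 1 ($): row=0 col=18 char='d'
After 2 (w): row=1 col=0 char='t'
After 3 (l): row=1 col=1 char='r'
After 4 (j): row=2 col=1 char='a'
After 5 (j): row=3 col=1 char='i'
After 6 (b): row=3 col=0 char='p'
After 7 (j): row=4 col=0 char='_'
After 8 (k): row=3 col=0 char='p'
After 9 (j): row=4 col=0 char='_'

Answer: 4,0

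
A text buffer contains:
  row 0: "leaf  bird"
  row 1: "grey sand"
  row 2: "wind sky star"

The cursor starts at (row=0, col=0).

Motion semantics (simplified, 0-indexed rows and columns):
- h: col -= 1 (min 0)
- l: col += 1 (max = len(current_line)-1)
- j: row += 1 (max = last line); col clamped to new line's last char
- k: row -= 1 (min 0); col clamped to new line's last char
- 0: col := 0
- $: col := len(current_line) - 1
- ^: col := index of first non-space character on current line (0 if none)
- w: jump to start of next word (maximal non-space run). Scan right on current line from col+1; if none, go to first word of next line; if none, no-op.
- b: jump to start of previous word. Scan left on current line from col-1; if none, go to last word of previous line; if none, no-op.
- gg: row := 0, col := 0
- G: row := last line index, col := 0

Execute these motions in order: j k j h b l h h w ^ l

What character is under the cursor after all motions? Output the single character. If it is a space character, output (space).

After 1 (j): row=1 col=0 char='g'
After 2 (k): row=0 col=0 char='l'
After 3 (j): row=1 col=0 char='g'
After 4 (h): row=1 col=0 char='g'
After 5 (b): row=0 col=6 char='b'
After 6 (l): row=0 col=7 char='i'
After 7 (h): row=0 col=6 char='b'
After 8 (h): row=0 col=5 char='_'
After 9 (w): row=0 col=6 char='b'
After 10 (^): row=0 col=0 char='l'
After 11 (l): row=0 col=1 char='e'

Answer: e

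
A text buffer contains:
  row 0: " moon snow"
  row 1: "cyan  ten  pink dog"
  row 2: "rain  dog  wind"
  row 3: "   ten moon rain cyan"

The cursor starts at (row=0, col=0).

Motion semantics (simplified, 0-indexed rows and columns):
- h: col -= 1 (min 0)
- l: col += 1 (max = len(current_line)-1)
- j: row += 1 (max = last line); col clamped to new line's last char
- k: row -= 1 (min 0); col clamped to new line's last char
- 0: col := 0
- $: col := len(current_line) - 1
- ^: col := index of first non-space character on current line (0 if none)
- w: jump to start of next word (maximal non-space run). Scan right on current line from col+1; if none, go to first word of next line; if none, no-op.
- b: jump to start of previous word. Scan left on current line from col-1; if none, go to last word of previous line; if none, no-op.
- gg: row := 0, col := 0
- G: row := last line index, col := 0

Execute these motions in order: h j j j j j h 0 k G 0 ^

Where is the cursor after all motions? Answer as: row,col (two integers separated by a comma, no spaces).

Answer: 3,3

Derivation:
After 1 (h): row=0 col=0 char='_'
After 2 (j): row=1 col=0 char='c'
After 3 (j): row=2 col=0 char='r'
After 4 (j): row=3 col=0 char='_'
After 5 (j): row=3 col=0 char='_'
After 6 (j): row=3 col=0 char='_'
After 7 (h): row=3 col=0 char='_'
After 8 (0): row=3 col=0 char='_'
After 9 (k): row=2 col=0 char='r'
After 10 (G): row=3 col=0 char='_'
After 11 (0): row=3 col=0 char='_'
After 12 (^): row=3 col=3 char='t'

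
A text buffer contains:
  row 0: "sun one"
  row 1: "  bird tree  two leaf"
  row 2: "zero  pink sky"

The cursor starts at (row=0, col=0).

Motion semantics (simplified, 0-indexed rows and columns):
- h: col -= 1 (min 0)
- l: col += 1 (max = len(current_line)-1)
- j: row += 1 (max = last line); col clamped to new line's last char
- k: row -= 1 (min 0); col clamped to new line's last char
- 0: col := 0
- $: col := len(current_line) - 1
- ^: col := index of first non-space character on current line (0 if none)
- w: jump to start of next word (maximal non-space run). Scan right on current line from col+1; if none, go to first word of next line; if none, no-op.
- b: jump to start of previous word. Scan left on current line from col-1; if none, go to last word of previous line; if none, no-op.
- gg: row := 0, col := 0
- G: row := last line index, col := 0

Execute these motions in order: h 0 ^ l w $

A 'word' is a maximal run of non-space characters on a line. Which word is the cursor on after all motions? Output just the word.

Answer: one

Derivation:
After 1 (h): row=0 col=0 char='s'
After 2 (0): row=0 col=0 char='s'
After 3 (^): row=0 col=0 char='s'
After 4 (l): row=0 col=1 char='u'
After 5 (w): row=0 col=4 char='o'
After 6 ($): row=0 col=6 char='e'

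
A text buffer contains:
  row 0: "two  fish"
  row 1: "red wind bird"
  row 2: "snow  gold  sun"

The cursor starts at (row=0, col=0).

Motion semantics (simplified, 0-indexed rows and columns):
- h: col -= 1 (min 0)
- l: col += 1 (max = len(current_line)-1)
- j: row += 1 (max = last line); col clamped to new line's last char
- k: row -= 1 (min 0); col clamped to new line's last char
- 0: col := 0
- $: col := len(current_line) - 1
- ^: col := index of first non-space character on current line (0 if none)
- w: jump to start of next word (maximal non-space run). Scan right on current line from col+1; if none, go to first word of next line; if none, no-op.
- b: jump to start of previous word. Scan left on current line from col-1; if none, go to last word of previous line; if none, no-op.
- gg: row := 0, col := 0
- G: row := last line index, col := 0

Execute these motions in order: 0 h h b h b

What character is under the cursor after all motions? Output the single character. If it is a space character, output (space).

Answer: t

Derivation:
After 1 (0): row=0 col=0 char='t'
After 2 (h): row=0 col=0 char='t'
After 3 (h): row=0 col=0 char='t'
After 4 (b): row=0 col=0 char='t'
After 5 (h): row=0 col=0 char='t'
After 6 (b): row=0 col=0 char='t'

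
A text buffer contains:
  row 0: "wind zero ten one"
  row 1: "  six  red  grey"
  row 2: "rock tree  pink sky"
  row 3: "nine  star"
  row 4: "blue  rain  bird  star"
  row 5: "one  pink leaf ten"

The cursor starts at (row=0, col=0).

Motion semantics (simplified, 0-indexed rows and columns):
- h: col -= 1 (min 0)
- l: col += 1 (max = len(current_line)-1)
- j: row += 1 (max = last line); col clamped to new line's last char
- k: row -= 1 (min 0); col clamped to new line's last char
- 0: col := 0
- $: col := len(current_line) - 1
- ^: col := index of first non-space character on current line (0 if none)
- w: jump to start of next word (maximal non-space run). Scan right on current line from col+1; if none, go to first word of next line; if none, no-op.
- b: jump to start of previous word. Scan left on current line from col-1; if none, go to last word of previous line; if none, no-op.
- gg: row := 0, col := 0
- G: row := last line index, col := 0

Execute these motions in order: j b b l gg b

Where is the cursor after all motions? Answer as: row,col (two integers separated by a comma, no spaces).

Answer: 0,0

Derivation:
After 1 (j): row=1 col=0 char='_'
After 2 (b): row=0 col=14 char='o'
After 3 (b): row=0 col=10 char='t'
After 4 (l): row=0 col=11 char='e'
After 5 (gg): row=0 col=0 char='w'
After 6 (b): row=0 col=0 char='w'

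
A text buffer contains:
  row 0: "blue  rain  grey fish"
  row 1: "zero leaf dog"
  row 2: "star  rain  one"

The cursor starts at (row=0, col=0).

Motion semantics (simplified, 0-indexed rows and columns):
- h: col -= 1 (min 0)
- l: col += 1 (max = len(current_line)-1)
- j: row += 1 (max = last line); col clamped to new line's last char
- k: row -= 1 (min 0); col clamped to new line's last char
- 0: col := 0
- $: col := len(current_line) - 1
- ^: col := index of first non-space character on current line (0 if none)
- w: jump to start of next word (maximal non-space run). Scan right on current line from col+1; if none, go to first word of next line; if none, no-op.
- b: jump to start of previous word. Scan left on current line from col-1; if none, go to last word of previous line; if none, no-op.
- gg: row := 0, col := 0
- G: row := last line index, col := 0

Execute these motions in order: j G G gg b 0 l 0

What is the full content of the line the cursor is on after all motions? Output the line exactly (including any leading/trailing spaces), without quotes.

Answer: blue  rain  grey fish

Derivation:
After 1 (j): row=1 col=0 char='z'
After 2 (G): row=2 col=0 char='s'
After 3 (G): row=2 col=0 char='s'
After 4 (gg): row=0 col=0 char='b'
After 5 (b): row=0 col=0 char='b'
After 6 (0): row=0 col=0 char='b'
After 7 (l): row=0 col=1 char='l'
After 8 (0): row=0 col=0 char='b'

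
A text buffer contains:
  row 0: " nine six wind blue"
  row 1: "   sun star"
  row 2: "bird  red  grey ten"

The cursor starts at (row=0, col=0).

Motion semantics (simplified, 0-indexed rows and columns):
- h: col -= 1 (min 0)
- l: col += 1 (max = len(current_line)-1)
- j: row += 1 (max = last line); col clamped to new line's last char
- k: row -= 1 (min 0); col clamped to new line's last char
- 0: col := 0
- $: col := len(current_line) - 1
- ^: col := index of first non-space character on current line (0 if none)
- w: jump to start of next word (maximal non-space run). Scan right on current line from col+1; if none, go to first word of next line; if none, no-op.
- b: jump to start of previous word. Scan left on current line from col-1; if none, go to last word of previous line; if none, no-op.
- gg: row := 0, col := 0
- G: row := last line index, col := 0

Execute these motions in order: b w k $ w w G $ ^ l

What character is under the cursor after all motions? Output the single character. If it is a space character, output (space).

Answer: i

Derivation:
After 1 (b): row=0 col=0 char='_'
After 2 (w): row=0 col=1 char='n'
After 3 (k): row=0 col=1 char='n'
After 4 ($): row=0 col=18 char='e'
After 5 (w): row=1 col=3 char='s'
After 6 (w): row=1 col=7 char='s'
After 7 (G): row=2 col=0 char='b'
After 8 ($): row=2 col=18 char='n'
After 9 (^): row=2 col=0 char='b'
After 10 (l): row=2 col=1 char='i'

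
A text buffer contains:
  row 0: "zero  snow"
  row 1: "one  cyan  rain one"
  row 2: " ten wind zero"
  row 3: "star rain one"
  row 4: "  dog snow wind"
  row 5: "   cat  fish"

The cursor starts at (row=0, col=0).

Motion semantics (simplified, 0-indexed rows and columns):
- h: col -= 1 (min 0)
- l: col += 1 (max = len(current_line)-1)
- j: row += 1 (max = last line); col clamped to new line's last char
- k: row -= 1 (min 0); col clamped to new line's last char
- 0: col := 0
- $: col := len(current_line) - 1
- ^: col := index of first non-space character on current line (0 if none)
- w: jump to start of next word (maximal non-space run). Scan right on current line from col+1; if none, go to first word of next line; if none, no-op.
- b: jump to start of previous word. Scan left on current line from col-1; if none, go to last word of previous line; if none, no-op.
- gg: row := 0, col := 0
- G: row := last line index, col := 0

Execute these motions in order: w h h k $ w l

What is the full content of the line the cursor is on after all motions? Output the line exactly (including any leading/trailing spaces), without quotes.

Answer: one  cyan  rain one

Derivation:
After 1 (w): row=0 col=6 char='s'
After 2 (h): row=0 col=5 char='_'
After 3 (h): row=0 col=4 char='_'
After 4 (k): row=0 col=4 char='_'
After 5 ($): row=0 col=9 char='w'
After 6 (w): row=1 col=0 char='o'
After 7 (l): row=1 col=1 char='n'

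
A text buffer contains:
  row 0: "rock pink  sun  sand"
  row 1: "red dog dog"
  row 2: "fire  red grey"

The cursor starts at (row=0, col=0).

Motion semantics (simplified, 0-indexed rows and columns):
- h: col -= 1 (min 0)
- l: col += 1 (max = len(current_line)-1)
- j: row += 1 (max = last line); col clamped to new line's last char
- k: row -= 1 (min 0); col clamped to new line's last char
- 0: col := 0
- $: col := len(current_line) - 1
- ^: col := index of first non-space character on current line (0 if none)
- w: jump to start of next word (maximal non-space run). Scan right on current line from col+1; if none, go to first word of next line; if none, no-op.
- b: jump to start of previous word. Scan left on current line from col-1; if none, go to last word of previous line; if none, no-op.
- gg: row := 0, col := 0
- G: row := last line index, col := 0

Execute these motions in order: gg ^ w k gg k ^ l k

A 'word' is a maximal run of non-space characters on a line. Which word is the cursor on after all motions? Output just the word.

Answer: rock

Derivation:
After 1 (gg): row=0 col=0 char='r'
After 2 (^): row=0 col=0 char='r'
After 3 (w): row=0 col=5 char='p'
After 4 (k): row=0 col=5 char='p'
After 5 (gg): row=0 col=0 char='r'
After 6 (k): row=0 col=0 char='r'
After 7 (^): row=0 col=0 char='r'
After 8 (l): row=0 col=1 char='o'
After 9 (k): row=0 col=1 char='o'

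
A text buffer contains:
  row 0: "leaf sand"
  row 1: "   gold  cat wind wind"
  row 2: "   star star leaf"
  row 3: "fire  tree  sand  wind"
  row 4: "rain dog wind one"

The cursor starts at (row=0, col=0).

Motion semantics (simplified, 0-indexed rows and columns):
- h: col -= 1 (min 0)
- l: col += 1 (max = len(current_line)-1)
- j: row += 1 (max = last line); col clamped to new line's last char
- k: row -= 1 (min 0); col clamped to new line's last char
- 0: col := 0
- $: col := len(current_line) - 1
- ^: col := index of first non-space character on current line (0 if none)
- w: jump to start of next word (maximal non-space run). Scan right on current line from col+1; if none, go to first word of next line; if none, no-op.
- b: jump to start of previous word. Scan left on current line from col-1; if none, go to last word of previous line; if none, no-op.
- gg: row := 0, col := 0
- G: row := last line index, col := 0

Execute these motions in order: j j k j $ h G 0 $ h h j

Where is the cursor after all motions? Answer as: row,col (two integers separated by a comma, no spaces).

After 1 (j): row=1 col=0 char='_'
After 2 (j): row=2 col=0 char='_'
After 3 (k): row=1 col=0 char='_'
After 4 (j): row=2 col=0 char='_'
After 5 ($): row=2 col=16 char='f'
After 6 (h): row=2 col=15 char='a'
After 7 (G): row=4 col=0 char='r'
After 8 (0): row=4 col=0 char='r'
After 9 ($): row=4 col=16 char='e'
After 10 (h): row=4 col=15 char='n'
After 11 (h): row=4 col=14 char='o'
After 12 (j): row=4 col=14 char='o'

Answer: 4,14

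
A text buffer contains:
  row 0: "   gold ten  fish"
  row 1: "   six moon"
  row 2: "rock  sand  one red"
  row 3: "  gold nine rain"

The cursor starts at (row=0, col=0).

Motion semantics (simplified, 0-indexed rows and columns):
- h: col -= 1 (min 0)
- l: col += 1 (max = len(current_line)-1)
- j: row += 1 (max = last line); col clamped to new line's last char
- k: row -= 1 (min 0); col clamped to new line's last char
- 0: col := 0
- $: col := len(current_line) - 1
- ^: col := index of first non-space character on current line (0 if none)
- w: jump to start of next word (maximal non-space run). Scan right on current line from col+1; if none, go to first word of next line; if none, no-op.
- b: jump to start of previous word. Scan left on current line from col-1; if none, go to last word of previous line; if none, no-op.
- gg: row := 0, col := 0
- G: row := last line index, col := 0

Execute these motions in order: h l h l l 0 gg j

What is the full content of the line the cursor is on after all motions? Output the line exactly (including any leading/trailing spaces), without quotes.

Answer:    six moon

Derivation:
After 1 (h): row=0 col=0 char='_'
After 2 (l): row=0 col=1 char='_'
After 3 (h): row=0 col=0 char='_'
After 4 (l): row=0 col=1 char='_'
After 5 (l): row=0 col=2 char='_'
After 6 (0): row=0 col=0 char='_'
After 7 (gg): row=0 col=0 char='_'
After 8 (j): row=1 col=0 char='_'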